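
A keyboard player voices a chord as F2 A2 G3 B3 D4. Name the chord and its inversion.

The distinct note names are F, A, G, B, D. Stacked in thirds they read G–B–D–F–A, which is a dominant ninth chord on G.
With the seventh (F) in the bass, the chord is in third inversion.

G dominant ninth, third inversion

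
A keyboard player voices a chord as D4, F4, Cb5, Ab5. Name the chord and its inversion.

Reducing to letter names: D, F, Cb, Ab. These stack in thirds as D–F–Ab–Cb — a D diminished seventh chord.
The lowest note is D, the root of the chord, so this is root position (figured bass 7).

D diminished seventh, root position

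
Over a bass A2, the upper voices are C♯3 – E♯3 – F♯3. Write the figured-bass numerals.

6/5

The notes A, C#, E#, F# stack in thirds as F#–A–C#–E# — an F# minor-major seventh chord. The bass A is the third, so this is first inversion: figured 6/5.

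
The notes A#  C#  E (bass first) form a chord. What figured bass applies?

5/3

The notes A#, C#, E stack in thirds as A#–C#–E — an A# diminished triad. The bass A# is the root, so this is root position: figured 5/3.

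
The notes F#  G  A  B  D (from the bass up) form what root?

G

Reordering F#, G, A, B, D into stacked thirds gives G–B–D–F#–A; the bottom of that stack, G, is the root.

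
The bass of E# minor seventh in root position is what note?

E#

The root of E# minor seventh (E#–G#–B#–D#) is E#; that is the bass in root position.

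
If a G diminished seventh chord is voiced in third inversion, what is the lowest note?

The seventh of G diminished seventh (G–Bb–Db–Fb) is Fb; that is the bass in third inversion.

Fb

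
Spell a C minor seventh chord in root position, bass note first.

C, Eb, G, Bb

The chord tones are C–Eb–G–Bb. With the root (C) lowest for root position: C, Eb, G, Bb.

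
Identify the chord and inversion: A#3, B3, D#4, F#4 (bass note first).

Reducing to letter names: A#, B, D#, F#. These stack in thirds as B–D#–F#–A# — a B major seventh chord.
A# is the seventh of B major seventh; seventh in the bass means third inversion (figured bass 4/2).

B major seventh, third inversion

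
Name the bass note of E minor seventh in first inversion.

G

In first inversion the third is lowest. For E minor seventh (E–G–B–D) that is G.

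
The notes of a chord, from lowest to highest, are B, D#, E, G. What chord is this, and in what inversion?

Reducing to letter names: B, D#, E, G. These stack in thirds as E–G–B–D# — an E minor-major seventh chord.
B is the fifth of E minor-major seventh; fifth in the bass means second inversion (figured bass 4/3).

E minor-major seventh, second inversion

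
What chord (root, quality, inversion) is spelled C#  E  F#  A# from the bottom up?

F# dominant seventh, second inversion

The distinct note names are C#, E, F#, A#. Stacked in thirds they read F#–A#–C#–E, which is a dominant seventh chord on F#.
C# is the fifth of F# dominant seventh; fifth in the bass means second inversion (figured bass 4/3).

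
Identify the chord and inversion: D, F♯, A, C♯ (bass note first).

The distinct note names are D, F#, A, C#. Stacked in thirds they read D–F#–A–C#, which is a major seventh chord on D.
D is the root of D major seventh; root in the bass means root position (figured bass 7).

D major seventh, root position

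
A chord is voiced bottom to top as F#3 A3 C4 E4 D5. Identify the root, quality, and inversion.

Reducing to letter names: F#, A, C, E, D. These stack in thirds as D–F#–A–C–E — a D dominant ninth chord.
The lowest note is F#, the third of the chord, so this is first inversion.

D dominant ninth, first inversion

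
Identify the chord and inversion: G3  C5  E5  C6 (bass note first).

The pitch classes G, C, E arrange in thirds as C–E–G: a C major triad.
G is the fifth of C major; fifth in the bass means second inversion (figured bass 6/4).

C major, second inversion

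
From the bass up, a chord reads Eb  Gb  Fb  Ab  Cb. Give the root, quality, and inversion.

The distinct note names are Eb, Gb, Fb, Ab, Cb. Stacked in thirds they read Fb–Ab–Cb–Eb–Gb, which is a major ninth chord on Fb.
With the seventh (Eb) in the bass, the chord is in third inversion.

Fb major ninth, third inversion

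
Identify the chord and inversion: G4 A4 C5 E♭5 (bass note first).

The pitch classes G, A, C, Eb arrange in thirds as A–C–Eb–G: an A half-diminished seventh chord.
G is the seventh of A half-diminished seventh; seventh in the bass means third inversion (figured bass 4/2).

A half-diminished seventh, third inversion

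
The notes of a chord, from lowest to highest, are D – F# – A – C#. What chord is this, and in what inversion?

The distinct note names are D, F#, A, C#. Stacked in thirds they read D–F#–A–C#, which is a major seventh chord on D.
D is the root of D major seventh; root in the bass means root position (figured bass 7).

D major seventh, root position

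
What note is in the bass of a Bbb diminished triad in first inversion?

Bbb diminished is Bbb–Dbb–Fbb. First inversion places the third in the bass: Dbb.

Dbb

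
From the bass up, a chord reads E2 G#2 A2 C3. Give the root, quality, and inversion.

Reducing to letter names: E, G#, A, C. These stack in thirds as A–C–E–G# — an A minor-major seventh chord.
The lowest note is E, the fifth of the chord, so this is second inversion (figured bass 4/3).

A minor-major seventh, second inversion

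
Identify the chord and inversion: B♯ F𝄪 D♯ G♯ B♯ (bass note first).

G# major seventh, first inversion

The pitch classes B#, F##, D#, G# arrange in thirds as G#–B#–D#–F##: a G# major seventh chord.
The lowest note is B#, the third of the chord, so this is first inversion (figured bass 6/5).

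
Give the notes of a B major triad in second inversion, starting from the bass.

B major is B–D#–F#. Second inversion puts the fifth (F#) in the bass, with the remaining tones above: F#, B, D#.

F#, B, D#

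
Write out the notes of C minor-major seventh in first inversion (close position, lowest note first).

The chord tones are C–Eb–G–B. With the third (Eb) lowest for first inversion: Eb, G, B, C.

Eb, G, B, C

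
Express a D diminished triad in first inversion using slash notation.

Ddim/F

First inversion of D diminished has the third (F) in the bass. As a slash chord: Ddim/F.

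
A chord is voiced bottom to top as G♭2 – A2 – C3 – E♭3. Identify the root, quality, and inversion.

A diminished seventh, third inversion

The distinct note names are Gb, A, C, Eb. Stacked in thirds they read A–C–Eb–Gb, which is a diminished seventh chord on A.
The lowest note is Gb, the seventh of the chord, so this is third inversion (figured bass 4/2).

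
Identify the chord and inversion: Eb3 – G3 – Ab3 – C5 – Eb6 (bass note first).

Ab major seventh, second inversion

The distinct note names are Eb, G, Ab, C. Stacked in thirds they read Ab–C–Eb–G, which is a major seventh chord on Ab.
With the fifth (Eb) in the bass, the chord is in second inversion (figured bass 4/3).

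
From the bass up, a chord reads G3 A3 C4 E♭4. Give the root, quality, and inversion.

A half-diminished seventh, third inversion

Reducing to letter names: G, A, C, Eb. These stack in thirds as A–C–Eb–G — an A half-diminished seventh chord.
With the seventh (G) in the bass, the chord is in third inversion (figured bass 4/2).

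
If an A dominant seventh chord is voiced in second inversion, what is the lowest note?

E

In second inversion the fifth is lowest. For A dominant seventh (A–C#–E–G) that is E.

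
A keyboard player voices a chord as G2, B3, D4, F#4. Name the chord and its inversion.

G major seventh, root position

Reducing to letter names: G, B, D, F#. These stack in thirds as G–B–D–F# — a G major seventh chord.
The lowest note is G, the root of the chord, so this is root position (figured bass 7).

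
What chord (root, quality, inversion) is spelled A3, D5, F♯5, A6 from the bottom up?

D major, second inversion

The pitch classes A, D, F# arrange in thirds as D–F#–A: a D major triad.
The lowest note is A, the fifth of the chord, so this is second inversion (figured bass 6/4).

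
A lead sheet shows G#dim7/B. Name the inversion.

first inversion

G#dim7/B means G# diminished seventh with B in the bass. B is the third of G# diminished seventh (G#–B–D–F), so this is first inversion.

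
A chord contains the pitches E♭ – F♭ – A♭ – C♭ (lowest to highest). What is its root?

Fb

Reordering Eb, Fb, Ab, Cb into stacked thirds gives Fb–Ab–Cb–Eb; the bottom of that stack, Fb, is the root.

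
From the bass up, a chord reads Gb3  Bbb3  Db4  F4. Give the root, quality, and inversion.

The distinct note names are Gb, Bbb, Db, F. Stacked in thirds they read Gb–Bbb–Db–F, which is a minor-major seventh chord on Gb.
With the root (Gb) in the bass, the chord is in root position (figured bass 7).

Gb minor-major seventh, root position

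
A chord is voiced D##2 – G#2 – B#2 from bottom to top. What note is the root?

The distinct letter names are D##, G#, B#. Arranged as a stack of thirds they read G#–B#–D##, so G# is the root (a G# augmented triad).

G#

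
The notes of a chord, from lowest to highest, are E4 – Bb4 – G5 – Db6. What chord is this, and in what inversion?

Reducing to letter names: E, Bb, G, Db. These stack in thirds as E–G–Bb–Db — an E diminished seventh chord.
E is the root of E diminished seventh; root in the bass means root position (figured bass 7).

E diminished seventh, root position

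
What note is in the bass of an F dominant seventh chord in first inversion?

A

In first inversion the third is lowest. For F dominant seventh (F–A–C–Eb) that is A.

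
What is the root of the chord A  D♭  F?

A, Db, F are the tones of a Db augmented triad (Db–F–A), making Db the root.

Db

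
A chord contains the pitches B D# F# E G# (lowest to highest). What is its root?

E

B, D#, F#, E, G# are the tones of an E major ninth chord (E–G#–B–D#–F#), making E the root.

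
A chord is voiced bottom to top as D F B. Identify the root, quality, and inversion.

The distinct note names are D, F, B. Stacked in thirds they read B–D–F, which is a diminished triad on B.
D is the third of B diminished; third in the bass means first inversion (figured bass 6).

B diminished, first inversion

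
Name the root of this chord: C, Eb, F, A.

F

The distinct letter names are C, Eb, F, A. Arranged as a stack of thirds they read F–A–C–Eb, so F is the root (an F dominant seventh chord).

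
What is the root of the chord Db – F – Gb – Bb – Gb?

Gb

Reordering Db, F, Gb, Bb into stacked thirds gives Gb–Bb–Db–F; the bottom of that stack, Gb, is the root.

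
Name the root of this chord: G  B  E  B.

E

G, B, E are the tones of an E minor triad (E–G–B), making E the root.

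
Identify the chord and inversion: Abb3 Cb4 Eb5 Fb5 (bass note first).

Fb minor-major seventh, first inversion

Reducing to letter names: Abb, Cb, Eb, Fb. These stack in thirds as Fb–Abb–Cb–Eb — an Fb minor-major seventh chord.
The lowest note is Abb, the third of the chord, so this is first inversion (figured bass 6/5).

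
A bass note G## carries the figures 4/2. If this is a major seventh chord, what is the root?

The figures 4/2 mean the seventh of the chord is in the bass. If G## is the seventh of a major seventh chord, the root is A# (chord tones A#–C##–E#–G##).

A#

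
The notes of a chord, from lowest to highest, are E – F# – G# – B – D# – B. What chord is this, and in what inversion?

E major ninth, root position

The pitch classes E, F#, G#, B, D# arrange in thirds as E–G#–B–D#–F#: an E major ninth chord.
E is the root of E major ninth; root in the bass means root position.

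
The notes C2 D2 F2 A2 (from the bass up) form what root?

The distinct letter names are C, D, F, A. Arranged as a stack of thirds they read D–F–A–C, so D is the root (a D minor seventh chord).

D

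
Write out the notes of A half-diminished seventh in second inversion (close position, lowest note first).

The chord tones are A–C–Eb–G. With the fifth (Eb) lowest for second inversion: Eb, G, A, C.

Eb, G, A, C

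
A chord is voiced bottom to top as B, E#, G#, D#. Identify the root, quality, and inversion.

Reducing to letter names: B, E#, G#, D#. These stack in thirds as E#–G#–B–D# — an E# half-diminished seventh chord.
B is the fifth of E# half-diminished seventh; fifth in the bass means second inversion (figured bass 4/3).

E# half-diminished seventh, second inversion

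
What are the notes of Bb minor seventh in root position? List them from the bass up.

Bb, Db, F, Ab

Bb minor seventh is Bb–Db–F–Ab. Root position puts the root (Bb) in the bass, with the remaining tones above: Bb, Db, F, Ab.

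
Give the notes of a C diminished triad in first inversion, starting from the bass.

Spelling C diminished: C–Eb–Gb. In first inversion the third is bass, giving Eb, Gb, C from the bottom.

Eb, Gb, C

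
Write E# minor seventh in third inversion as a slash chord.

Third inversion of E# minor seventh has the seventh (D#) in the bass. As a slash chord: E#m7/D#.

E#m7/D#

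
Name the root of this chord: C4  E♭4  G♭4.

The distinct letter names are C, Eb, Gb. Arranged as a stack of thirds they read C–Eb–Gb, so C is the root (a C diminished triad).

C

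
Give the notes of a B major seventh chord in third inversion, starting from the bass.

A#, B, D#, F#

B major seventh is B–D#–F#–A#. Third inversion puts the seventh (A#) in the bass, with the remaining tones above: A#, B, D#, F#.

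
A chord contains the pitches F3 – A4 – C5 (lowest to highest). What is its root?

F

Reordering F, A, C into stacked thirds gives F–A–C; the bottom of that stack, F, is the root.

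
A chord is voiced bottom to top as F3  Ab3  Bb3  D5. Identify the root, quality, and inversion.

The pitch classes F, Ab, Bb, D arrange in thirds as Bb–D–F–Ab: a Bb dominant seventh chord.
With the fifth (F) in the bass, the chord is in second inversion (figured bass 4/3).

Bb dominant seventh, second inversion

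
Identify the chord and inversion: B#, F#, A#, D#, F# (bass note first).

Reducing to letter names: B#, F#, A#, D#. These stack in thirds as B#–D#–F#–A# — a B# half-diminished seventh chord.
The lowest note is B#, the root of the chord, so this is root position (figured bass 7).

B# half-diminished seventh, root position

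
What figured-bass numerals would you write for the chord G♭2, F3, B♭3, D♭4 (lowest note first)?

The notes Gb, F, Bb, Db stack in thirds as Gb–Bb–Db–F — a Gb major seventh chord. The bass Gb is the root, so this is root position: figured 7.

7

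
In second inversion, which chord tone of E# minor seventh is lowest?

In second inversion the fifth is lowest. For E# minor seventh (E#–G#–B#–D#) that is B#.

B#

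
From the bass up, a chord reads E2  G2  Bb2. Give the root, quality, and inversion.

The pitch classes E, G, Bb arrange in thirds as E–G–Bb: an E diminished triad.
E is the root of E diminished; root in the bass means root position (figured bass 5/3).

E diminished, root position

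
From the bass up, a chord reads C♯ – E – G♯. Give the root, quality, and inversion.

C# minor, root position

The pitch classes C#, E, G# arrange in thirds as C#–E–G#: a C# minor triad.
With the root (C#) in the bass, the chord is in root position (figured bass 5/3).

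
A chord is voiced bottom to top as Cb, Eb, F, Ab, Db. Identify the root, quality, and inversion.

Db dominant ninth, third inversion

The distinct note names are Cb, Eb, F, Ab, Db. Stacked in thirds they read Db–F–Ab–Cb–Eb, which is a dominant ninth chord on Db.
Cb is the seventh of Db dominant ninth; seventh in the bass means third inversion.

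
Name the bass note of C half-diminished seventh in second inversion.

In second inversion the fifth is lowest. For C half-diminished seventh (C–Eb–Gb–Bb) that is Gb.

Gb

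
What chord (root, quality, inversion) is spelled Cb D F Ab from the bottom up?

D diminished seventh, third inversion

The distinct note names are Cb, D, F, Ab. Stacked in thirds they read D–F–Ab–Cb, which is a diminished seventh chord on D.
The lowest note is Cb, the seventh of the chord, so this is third inversion (figured bass 4/2).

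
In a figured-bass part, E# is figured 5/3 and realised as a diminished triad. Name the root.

The figures 5/3 mean the root of the chord is in the bass. If E# is the root of a diminished triad, the root is E# (chord tones E#–G#–B).

E#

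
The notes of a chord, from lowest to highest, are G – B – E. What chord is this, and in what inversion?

E minor, first inversion

The distinct note names are G, B, E. Stacked in thirds they read E–G–B, which is a minor triad on E.
G is the third of E minor; third in the bass means first inversion (figured bass 6).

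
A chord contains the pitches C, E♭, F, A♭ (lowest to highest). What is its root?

Reordering C, Eb, F, Ab into stacked thirds gives F–Ab–C–Eb; the bottom of that stack, F, is the root.

F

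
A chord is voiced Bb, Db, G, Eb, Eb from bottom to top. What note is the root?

Bb, Db, G, Eb are the tones of an Eb dominant seventh chord (Eb–G–Bb–Db), making Eb the root.

Eb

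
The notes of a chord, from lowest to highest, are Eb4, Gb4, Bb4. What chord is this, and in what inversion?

Eb minor, root position

The pitch classes Eb, Gb, Bb arrange in thirds as Eb–Gb–Bb: an Eb minor triad.
With the root (Eb) in the bass, the chord is in root position (figured bass 5/3).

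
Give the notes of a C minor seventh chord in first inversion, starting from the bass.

Spelling C minor seventh: C–Eb–G–Bb. In first inversion the third is bass, giving Eb, G, Bb, C from the bottom.

Eb, G, Bb, C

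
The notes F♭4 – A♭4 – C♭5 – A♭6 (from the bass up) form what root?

The distinct letter names are Fb, Ab, Cb. Arranged as a stack of thirds they read Fb–Ab–Cb, so Fb is the root (an Fb major triad).

Fb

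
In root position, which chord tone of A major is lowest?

A

The root of A major (A–C#–E) is A; that is the bass in root position.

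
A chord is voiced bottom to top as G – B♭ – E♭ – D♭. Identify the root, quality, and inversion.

The distinct note names are G, Bb, Eb, Db. Stacked in thirds they read Eb–G–Bb–Db, which is a dominant seventh chord on Eb.
With the third (G) in the bass, the chord is in first inversion (figured bass 6/5).

Eb dominant seventh, first inversion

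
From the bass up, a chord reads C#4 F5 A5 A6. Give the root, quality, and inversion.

The pitch classes C#, F, A arrange in thirds as F–A–C#: an F augmented triad.
With the fifth (C#) in the bass, the chord is in second inversion (figured bass 6/4).

F augmented, second inversion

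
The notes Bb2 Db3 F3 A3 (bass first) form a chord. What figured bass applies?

7

The notes Bb, Db, F, A stack in thirds as Bb–Db–F–A — a Bb minor-major seventh chord. The bass Bb is the root, so this is root position: figured 7.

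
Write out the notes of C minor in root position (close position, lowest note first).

Spelling C minor: C–Eb–G. In root position the root is bass, giving C, Eb, G from the bottom.

C, Eb, G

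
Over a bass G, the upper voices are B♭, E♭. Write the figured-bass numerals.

The notes G, Bb, Eb stack in thirds as Eb–G–Bb — an Eb major triad. The bass G is the third, so this is first inversion: figured 6.

6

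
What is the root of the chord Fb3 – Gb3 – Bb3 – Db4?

Reordering Fb, Gb, Bb, Db into stacked thirds gives Gb–Bb–Db–Fb; the bottom of that stack, Gb, is the root.

Gb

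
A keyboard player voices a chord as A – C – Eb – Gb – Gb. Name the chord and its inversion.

The pitch classes A, C, Eb, Gb arrange in thirds as A–C–Eb–Gb: an A diminished seventh chord.
The lowest note is A, the root of the chord, so this is root position (figured bass 7).

A diminished seventh, root position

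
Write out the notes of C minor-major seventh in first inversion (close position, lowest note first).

Spelling C minor-major seventh: C–Eb–G–B. In first inversion the third is bass, giving Eb, G, B, C from the bottom.

Eb, G, B, C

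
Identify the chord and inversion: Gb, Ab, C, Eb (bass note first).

Ab dominant seventh, third inversion

Reducing to letter names: Gb, Ab, C, Eb. These stack in thirds as Ab–C–Eb–Gb — an Ab dominant seventh chord.
Gb is the seventh of Ab dominant seventh; seventh in the bass means third inversion (figured bass 4/2).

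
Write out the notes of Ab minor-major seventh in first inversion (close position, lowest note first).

Cb, Eb, G, Ab

Spelling Ab minor-major seventh: Ab–Cb–Eb–G. In first inversion the third is bass, giving Cb, Eb, G, Ab from the bottom.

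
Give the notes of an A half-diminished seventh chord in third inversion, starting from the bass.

G, A, C, Eb

A half-diminished seventh is A–C–Eb–G. Third inversion puts the seventh (G) in the bass, with the remaining tones above: G, A, C, Eb.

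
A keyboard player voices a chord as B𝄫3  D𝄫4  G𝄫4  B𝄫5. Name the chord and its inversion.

Gbb major, first inversion

The distinct note names are Bbb, Dbb, Gbb. Stacked in thirds they read Gbb–Bbb–Dbb, which is a major triad on Gbb.
With the third (Bbb) in the bass, the chord is in first inversion (figured bass 6).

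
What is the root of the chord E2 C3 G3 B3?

C

Reordering E, C, G, B into stacked thirds gives C–E–G–B; the bottom of that stack, C, is the root.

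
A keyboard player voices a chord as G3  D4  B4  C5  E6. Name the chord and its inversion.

The distinct note names are G, D, B, C, E. Stacked in thirds they read C–E–G–B–D, which is a major ninth chord on C.
With the fifth (G) in the bass, the chord is in second inversion.

C major ninth, second inversion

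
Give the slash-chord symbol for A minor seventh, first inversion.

Am7/C

First inversion of A minor seventh has the third (C) in the bass. As a slash chord: Am7/C.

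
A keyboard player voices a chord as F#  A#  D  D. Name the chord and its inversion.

D augmented, first inversion

The distinct note names are F#, A#, D. Stacked in thirds they read D–F#–A#, which is an augmented triad on D.
The lowest note is F#, the third of the chord, so this is first inversion (figured bass 6).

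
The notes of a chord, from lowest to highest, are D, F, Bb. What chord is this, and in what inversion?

The distinct note names are D, F, Bb. Stacked in thirds they read Bb–D–F, which is a major triad on Bb.
The lowest note is D, the third of the chord, so this is first inversion (figured bass 6).

Bb major, first inversion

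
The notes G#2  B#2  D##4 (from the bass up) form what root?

G#, B#, D## are the tones of a G# augmented triad (G#–B#–D##), making G# the root.

G#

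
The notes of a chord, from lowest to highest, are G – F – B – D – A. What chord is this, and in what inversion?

G dominant ninth, root position

Reducing to letter names: G, F, B, D, A. These stack in thirds as G–B–D–F–A — a G dominant ninth chord.
G is the root of G dominant ninth; root in the bass means root position.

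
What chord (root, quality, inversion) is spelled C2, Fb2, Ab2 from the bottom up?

Fb augmented, second inversion

The pitch classes C, Fb, Ab arrange in thirds as Fb–Ab–C: an Fb augmented triad.
The lowest note is C, the fifth of the chord, so this is second inversion (figured bass 6/4).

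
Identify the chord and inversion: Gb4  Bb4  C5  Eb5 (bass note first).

C half-diminished seventh, second inversion

The distinct note names are Gb, Bb, C, Eb. Stacked in thirds they read C–Eb–Gb–Bb, which is a half-diminished seventh chord on C.
With the fifth (Gb) in the bass, the chord is in second inversion (figured bass 4/3).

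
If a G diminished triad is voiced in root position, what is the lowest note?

In root position the root is lowest. For G diminished (G–Bb–Db) that is G.

G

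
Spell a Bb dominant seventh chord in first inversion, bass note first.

D, F, Ab, Bb

Bb dominant seventh is Bb–D–F–Ab. First inversion puts the third (D) in the bass, with the remaining tones above: D, F, Ab, Bb.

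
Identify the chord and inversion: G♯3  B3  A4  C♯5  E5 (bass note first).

A major ninth, third inversion

The pitch classes G#, B, A, C#, E arrange in thirds as A–C#–E–G#–B: an A major ninth chord.
The lowest note is G#, the seventh of the chord, so this is third inversion.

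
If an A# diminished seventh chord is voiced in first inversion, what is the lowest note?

C#

In first inversion the third is lowest. For A# diminished seventh (A#–C#–E–G) that is C#.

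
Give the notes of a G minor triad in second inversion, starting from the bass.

Spelling G minor: G–Bb–D. In second inversion the fifth is bass, giving D, G, Bb from the bottom.

D, G, Bb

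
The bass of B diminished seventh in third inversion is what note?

Ab

The seventh of B diminished seventh (B–D–F–Ab) is Ab; that is the bass in third inversion.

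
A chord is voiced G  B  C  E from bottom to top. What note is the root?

Reordering G, B, C, E into stacked thirds gives C–E–G–B; the bottom of that stack, C, is the root.

C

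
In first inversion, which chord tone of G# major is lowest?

B#

G# major is G#–B#–D#. First inversion places the third in the bass: B#.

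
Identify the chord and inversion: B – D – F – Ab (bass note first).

The distinct note names are B, D, F, Ab. Stacked in thirds they read B–D–F–Ab, which is a diminished seventh chord on B.
B is the root of B diminished seventh; root in the bass means root position (figured bass 7).

B diminished seventh, root position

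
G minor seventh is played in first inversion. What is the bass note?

G minor seventh is G–Bb–D–F. First inversion places the third in the bass: Bb.

Bb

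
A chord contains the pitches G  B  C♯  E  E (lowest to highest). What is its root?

The distinct letter names are G, B, C#, E. Arranged as a stack of thirds they read C#–E–G–B, so C# is the root (a C# half-diminished seventh chord).

C#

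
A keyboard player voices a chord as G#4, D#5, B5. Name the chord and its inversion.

G# minor, root position

The distinct note names are G#, D#, B. Stacked in thirds they read G#–B–D#, which is a minor triad on G#.
G# is the root of G# minor; root in the bass means root position (figured bass 5/3).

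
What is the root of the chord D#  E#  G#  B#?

E#

D#, E#, G#, B# are the tones of an E# minor seventh chord (E#–G#–B#–D#), making E# the root.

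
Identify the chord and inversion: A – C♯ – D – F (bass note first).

D minor-major seventh, second inversion

The distinct note names are A, C#, D, F. Stacked in thirds they read D–F–A–C#, which is a minor-major seventh chord on D.
With the fifth (A) in the bass, the chord is in second inversion (figured bass 4/3).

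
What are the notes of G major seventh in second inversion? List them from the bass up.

D, F#, G, B

Spelling G major seventh: G–B–D–F#. In second inversion the fifth is bass, giving D, F#, G, B from the bottom.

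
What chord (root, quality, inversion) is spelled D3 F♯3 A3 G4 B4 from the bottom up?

G major ninth, second inversion

The pitch classes D, F#, A, G, B arrange in thirds as G–B–D–F#–A: a G major ninth chord.
With the fifth (D) in the bass, the chord is in second inversion.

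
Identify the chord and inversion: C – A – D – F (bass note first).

The distinct note names are C, A, D, F. Stacked in thirds they read D–F–A–C, which is a minor seventh chord on D.
C is the seventh of D minor seventh; seventh in the bass means third inversion (figured bass 4/2).

D minor seventh, third inversion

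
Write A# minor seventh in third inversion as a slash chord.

A#m7/G#

Third inversion of A# minor seventh has the seventh (G#) in the bass. As a slash chord: A#m7/G#.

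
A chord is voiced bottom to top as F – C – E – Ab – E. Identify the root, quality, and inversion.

F minor-major seventh, root position

The pitch classes F, C, E, Ab arrange in thirds as F–Ab–C–E: an F minor-major seventh chord.
The lowest note is F, the root of the chord, so this is root position (figured bass 7).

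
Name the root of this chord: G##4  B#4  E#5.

Reordering G##, B#, E# into stacked thirds gives E#–G##–B#; the bottom of that stack, E#, is the root.

E#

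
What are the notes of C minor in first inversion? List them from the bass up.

Spelling C minor: C–Eb–G. In first inversion the third is bass, giving Eb, G, C from the bottom.

Eb, G, C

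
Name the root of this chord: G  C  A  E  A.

A

The distinct letter names are G, C, A, E. Arranged as a stack of thirds they read A–C–E–G, so A is the root (an A minor seventh chord).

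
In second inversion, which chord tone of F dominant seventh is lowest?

F dominant seventh is F–A–C–Eb. Second inversion places the fifth in the bass: C.

C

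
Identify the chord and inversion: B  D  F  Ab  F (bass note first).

The distinct note names are B, D, F, Ab. Stacked in thirds they read B–D–F–Ab, which is a diminished seventh chord on B.
The lowest note is B, the root of the chord, so this is root position (figured bass 7).

B diminished seventh, root position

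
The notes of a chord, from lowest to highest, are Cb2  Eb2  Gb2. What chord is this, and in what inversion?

Cb major, root position

The pitch classes Cb, Eb, Gb arrange in thirds as Cb–Eb–Gb: a Cb major triad.
With the root (Cb) in the bass, the chord is in root position (figured bass 5/3).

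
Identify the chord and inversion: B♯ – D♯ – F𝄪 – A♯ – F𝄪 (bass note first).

B# minor seventh, root position

The pitch classes B#, D#, F##, A# arrange in thirds as B#–D#–F##–A#: a B# minor seventh chord.
With the root (B#) in the bass, the chord is in root position (figured bass 7).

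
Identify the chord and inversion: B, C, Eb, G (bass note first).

The pitch classes B, C, Eb, G arrange in thirds as C–Eb–G–B: a C minor-major seventh chord.
With the seventh (B) in the bass, the chord is in third inversion (figured bass 4/2).

C minor-major seventh, third inversion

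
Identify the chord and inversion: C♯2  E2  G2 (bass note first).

C# diminished, root position

The distinct note names are C#, E, G. Stacked in thirds they read C#–E–G, which is a diminished triad on C#.
The lowest note is C#, the root of the chord, so this is root position (figured bass 5/3).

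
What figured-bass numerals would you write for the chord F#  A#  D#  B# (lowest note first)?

4/3

The notes F#, A#, D#, B# stack in thirds as B#–D#–F#–A# — a B# half-diminished seventh chord. The bass F# is the fifth, so this is second inversion: figured 4/3.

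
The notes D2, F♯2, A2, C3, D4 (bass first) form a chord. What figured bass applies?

7

The notes D, F#, A, C stack in thirds as D–F#–A–C — a D dominant seventh chord. The bass D is the root, so this is root position: figured 7.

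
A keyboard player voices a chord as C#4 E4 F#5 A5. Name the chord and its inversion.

The distinct note names are C#, E, F#, A. Stacked in thirds they read F#–A–C#–E, which is a minor seventh chord on F#.
The lowest note is C#, the fifth of the chord, so this is second inversion (figured bass 4/3).

F# minor seventh, second inversion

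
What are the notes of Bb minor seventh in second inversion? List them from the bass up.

Spelling Bb minor seventh: Bb–Db–F–Ab. In second inversion the fifth is bass, giving F, Ab, Bb, Db from the bottom.

F, Ab, Bb, Db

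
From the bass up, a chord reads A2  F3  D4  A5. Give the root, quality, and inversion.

D minor, second inversion

The pitch classes A, F, D arrange in thirds as D–F–A: a D minor triad.
A is the fifth of D minor; fifth in the bass means second inversion (figured bass 6/4).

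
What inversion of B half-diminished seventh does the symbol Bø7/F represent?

Bø7/F means B half-diminished seventh with F in the bass. F is the fifth of B half-diminished seventh (B–D–F–A), so this is second inversion.

second inversion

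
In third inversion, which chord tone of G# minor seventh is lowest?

F#

G# minor seventh is G#–B–D#–F#. Third inversion places the seventh in the bass: F#.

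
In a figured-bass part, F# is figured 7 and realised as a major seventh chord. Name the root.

F#

The figures 7 mean the root of the chord is in the bass. If F# is the root of a major seventh chord, the root is F# (chord tones F#–A#–C#–E#).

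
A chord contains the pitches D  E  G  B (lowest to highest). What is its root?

E

D, E, G, B are the tones of an E minor seventh chord (E–G–B–D), making E the root.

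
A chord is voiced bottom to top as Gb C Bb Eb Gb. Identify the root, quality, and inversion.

C half-diminished seventh, second inversion

Reducing to letter names: Gb, C, Bb, Eb. These stack in thirds as C–Eb–Gb–Bb — a C half-diminished seventh chord.
Gb is the fifth of C half-diminished seventh; fifth in the bass means second inversion (figured bass 4/3).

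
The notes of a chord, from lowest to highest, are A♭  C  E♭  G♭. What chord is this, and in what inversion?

Ab dominant seventh, root position

The distinct note names are Ab, C, Eb, Gb. Stacked in thirds they read Ab–C–Eb–Gb, which is a dominant seventh chord on Ab.
The lowest note is Ab, the root of the chord, so this is root position (figured bass 7).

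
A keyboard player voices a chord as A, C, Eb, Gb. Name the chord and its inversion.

A diminished seventh, root position

Reducing to letter names: A, C, Eb, Gb. These stack in thirds as A–C–Eb–Gb — an A diminished seventh chord.
The lowest note is A, the root of the chord, so this is root position (figured bass 7).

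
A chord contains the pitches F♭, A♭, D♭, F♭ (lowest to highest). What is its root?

Fb, Ab, Db are the tones of a Db minor triad (Db–Fb–Ab), making Db the root.

Db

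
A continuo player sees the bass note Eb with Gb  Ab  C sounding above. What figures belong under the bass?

4/3

The notes Eb, Gb, Ab, C stack in thirds as Ab–C–Eb–Gb — an Ab dominant seventh chord. The bass Eb is the fifth, so this is second inversion: figured 4/3.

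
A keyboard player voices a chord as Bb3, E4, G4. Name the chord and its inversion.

Reducing to letter names: Bb, E, G. These stack in thirds as E–G–Bb — an E diminished triad.
Bb is the fifth of E diminished; fifth in the bass means second inversion (figured bass 6/4).

E diminished, second inversion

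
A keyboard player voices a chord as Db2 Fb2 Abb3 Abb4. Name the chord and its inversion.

Reducing to letter names: Db, Fb, Abb. These stack in thirds as Db–Fb–Abb — a Db diminished triad.
Db is the root of Db diminished; root in the bass means root position (figured bass 5/3).

Db diminished, root position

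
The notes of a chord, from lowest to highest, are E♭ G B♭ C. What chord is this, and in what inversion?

The pitch classes Eb, G, Bb, C arrange in thirds as C–Eb–G–Bb: a C minor seventh chord.
With the third (Eb) in the bass, the chord is in first inversion (figured bass 6/5).

C minor seventh, first inversion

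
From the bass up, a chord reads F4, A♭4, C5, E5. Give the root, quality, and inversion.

Reducing to letter names: F, Ab, C, E. These stack in thirds as F–Ab–C–E — an F minor-major seventh chord.
The lowest note is F, the root of the chord, so this is root position (figured bass 7).

F minor-major seventh, root position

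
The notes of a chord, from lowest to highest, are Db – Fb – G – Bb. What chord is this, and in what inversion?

The distinct note names are Db, Fb, G, Bb. Stacked in thirds they read G–Bb–Db–Fb, which is a diminished seventh chord on G.
The lowest note is Db, the fifth of the chord, so this is second inversion (figured bass 4/3).

G diminished seventh, second inversion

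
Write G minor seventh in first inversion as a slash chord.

First inversion of G minor seventh has the third (Bb) in the bass. As a slash chord: Gm7/Bb.

Gm7/Bb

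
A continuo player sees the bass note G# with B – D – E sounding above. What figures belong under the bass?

6/5

The notes G#, B, D, E stack in thirds as E–G#–B–D — an E dominant seventh chord. The bass G# is the third, so this is first inversion: figured 6/5.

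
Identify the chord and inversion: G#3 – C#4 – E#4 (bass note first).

The pitch classes G#, C#, E# arrange in thirds as C#–E#–G#: a C# major triad.
With the fifth (G#) in the bass, the chord is in second inversion (figured bass 6/4).

C# major, second inversion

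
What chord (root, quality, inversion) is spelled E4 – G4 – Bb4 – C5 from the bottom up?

Reducing to letter names: E, G, Bb, C. These stack in thirds as C–E–G–Bb — a C dominant seventh chord.
With the third (E) in the bass, the chord is in first inversion (figured bass 6/5).

C dominant seventh, first inversion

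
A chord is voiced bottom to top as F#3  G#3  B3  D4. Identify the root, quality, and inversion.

Reducing to letter names: F#, G#, B, D. These stack in thirds as G#–B–D–F# — a G# half-diminished seventh chord.
The lowest note is F#, the seventh of the chord, so this is third inversion (figured bass 4/2).

G# half-diminished seventh, third inversion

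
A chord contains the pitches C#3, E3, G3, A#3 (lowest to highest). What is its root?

Reordering C#, E, G, A# into stacked thirds gives A#–C#–E–G; the bottom of that stack, A#, is the root.

A#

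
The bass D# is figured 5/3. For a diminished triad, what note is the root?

D#

The figures 5/3 mean the root of the chord is in the bass. If D# is the root of a diminished triad, the root is D# (chord tones D#–F#–A).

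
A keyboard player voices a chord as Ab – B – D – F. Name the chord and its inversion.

B diminished seventh, third inversion

The pitch classes Ab, B, D, F arrange in thirds as B–D–F–Ab: a B diminished seventh chord.
Ab is the seventh of B diminished seventh; seventh in the bass means third inversion (figured bass 4/2).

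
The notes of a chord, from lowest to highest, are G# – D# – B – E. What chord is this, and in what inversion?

E major seventh, first inversion

The distinct note names are G#, D#, B, E. Stacked in thirds they read E–G#–B–D#, which is a major seventh chord on E.
The lowest note is G#, the third of the chord, so this is first inversion (figured bass 6/5).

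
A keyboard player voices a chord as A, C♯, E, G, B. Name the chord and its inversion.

A dominant ninth, root position

Reducing to letter names: A, C#, E, G, B. These stack in thirds as A–C#–E–G–B — an A dominant ninth chord.
The lowest note is A, the root of the chord, so this is root position.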